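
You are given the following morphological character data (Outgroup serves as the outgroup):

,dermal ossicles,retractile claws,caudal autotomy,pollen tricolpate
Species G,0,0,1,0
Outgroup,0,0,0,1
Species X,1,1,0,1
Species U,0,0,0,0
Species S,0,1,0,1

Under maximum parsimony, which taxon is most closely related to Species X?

Character polarity is set by the outgroup: the derived state is whichever differs from the outgroup's state, so for pollen tricolpate the derived state is '0', and for the remaining characters it is '1'.
dermal ossicles (derived state '1') is unique to Species X (autapomorphy; uninformative for grouping).
retractile claws (derived state '1') is shared by Species S and Species X — a synapomorphy uniting that clade.
caudal autotomy (derived state '1') is unique to Species G (autapomorphy; uninformative for grouping).
Only Species G and Species U show the derived state '0' for pollen tricolpate, supporting them as a clade.
Most parsimonious ingroup topology: ((Species G,Species U),(Species X,Species S)).
Species X and Species S form a cherry on this tree, so they are sister taxa.

Species S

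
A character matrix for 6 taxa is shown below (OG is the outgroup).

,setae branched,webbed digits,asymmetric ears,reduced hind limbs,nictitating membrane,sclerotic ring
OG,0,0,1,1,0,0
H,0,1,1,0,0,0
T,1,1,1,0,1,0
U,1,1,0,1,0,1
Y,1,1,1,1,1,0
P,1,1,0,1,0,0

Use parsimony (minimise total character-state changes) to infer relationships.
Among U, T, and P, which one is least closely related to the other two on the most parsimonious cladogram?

Character polarity is set by the outgroup: the derived state is whichever differs from the outgroup's state, so for asymmetric ears, reduced hind limbs the derived state is '0', and for the remaining characters it is '1'.
setae branched: derived state '1' in P, T, U, and Y only — synapomorphy for {P, T, U, Y}.
webbed digits (derived state '1') is shared by all ingroup taxa — unites the whole ingroup.
asymmetric ears (derived state '0') is shared by P and U — a synapomorphy uniting that clade.
reduced hind limbs groups H and T, which is incompatible with the clades supported by the remaining characters; treating it as convergent (homoplasy) costs fewer steps than any alternative tree.
Only T and Y show the derived state '1' for nictitating membrane, supporting them as a clade.
sclerotic ring: derived state '1' in U only — an autapomorphy, so it tells us nothing about relationships among taxa.
Most parsimonious ingroup topology: (H,((T,Y),(U,P))).
U and P share a more recent common ancestor with each other than either does with T, so T is the least closely related of the three.

T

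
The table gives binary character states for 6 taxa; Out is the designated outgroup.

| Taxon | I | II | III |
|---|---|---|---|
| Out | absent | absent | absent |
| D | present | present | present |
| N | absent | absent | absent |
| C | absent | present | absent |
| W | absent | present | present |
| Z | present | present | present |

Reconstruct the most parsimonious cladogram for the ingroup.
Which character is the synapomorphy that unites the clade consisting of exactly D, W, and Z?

The outgroup has state 'absent' for every character, so 'present' is the derived state throughout.
I: derived state 'present' in D and Z only — synapomorphy for {D, Z}.
II (derived state 'present') is shared by C, D, W, and Z — a synapomorphy uniting that clade.
Only D, W, and Z show the derived state 'present' for III, supporting them as a clade.
Most parsimonious ingroup topology: ((((D,Z),W),C),N).
The clade {D, W, Z} is supported by III: its derived state 'present' occurs in exactly those taxa and in no other taxon (including the outgroup).

III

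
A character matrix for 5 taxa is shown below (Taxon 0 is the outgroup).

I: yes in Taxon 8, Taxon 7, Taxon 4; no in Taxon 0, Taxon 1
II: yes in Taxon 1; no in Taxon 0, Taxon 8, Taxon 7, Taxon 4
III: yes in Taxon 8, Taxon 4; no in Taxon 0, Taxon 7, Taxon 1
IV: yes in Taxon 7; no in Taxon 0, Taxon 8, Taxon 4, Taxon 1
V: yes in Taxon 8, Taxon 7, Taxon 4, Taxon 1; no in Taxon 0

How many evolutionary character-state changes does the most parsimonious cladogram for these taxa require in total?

The outgroup has state 'no' for every character, so 'yes' is the derived state throughout.
Only Taxon 4, Taxon 7, and Taxon 8 show the derived state 'yes' for I, supporting them as a clade.
II (derived state 'yes') is unique to Taxon 1 (autapomorphy; uninformative for grouping).
III: derived state 'yes' in Taxon 4 and Taxon 8 only — synapomorphy for {Taxon 4, Taxon 8}.
IV: derived state 'yes' in Taxon 7 only — an autapomorphy, so it tells us nothing about relationships among taxa.
All ingroup taxa share the derived state 'yes' for V; it defines the ingroup but does not resolve relationships within it.
Most parsimonious ingroup topology: (((Taxon 8,Taxon 4),Taxon 7),Taxon 1).
Changes per character on this tree: I: 1; II: 1; III: 1; IV: 1; V: 1.
Total = 5.

5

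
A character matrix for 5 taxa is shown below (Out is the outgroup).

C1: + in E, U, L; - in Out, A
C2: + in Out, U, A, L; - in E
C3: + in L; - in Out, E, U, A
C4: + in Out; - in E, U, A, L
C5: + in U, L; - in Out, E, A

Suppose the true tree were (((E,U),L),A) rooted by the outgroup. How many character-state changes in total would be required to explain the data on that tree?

Map each character onto (((E,U),L),A) (rooted by Out) and count the minimum state changes it requires (Fitch parsimony):
C1: 1; C2: 1; C3: 1; C4: 1; C5: 2.
Total tree length = 6.

6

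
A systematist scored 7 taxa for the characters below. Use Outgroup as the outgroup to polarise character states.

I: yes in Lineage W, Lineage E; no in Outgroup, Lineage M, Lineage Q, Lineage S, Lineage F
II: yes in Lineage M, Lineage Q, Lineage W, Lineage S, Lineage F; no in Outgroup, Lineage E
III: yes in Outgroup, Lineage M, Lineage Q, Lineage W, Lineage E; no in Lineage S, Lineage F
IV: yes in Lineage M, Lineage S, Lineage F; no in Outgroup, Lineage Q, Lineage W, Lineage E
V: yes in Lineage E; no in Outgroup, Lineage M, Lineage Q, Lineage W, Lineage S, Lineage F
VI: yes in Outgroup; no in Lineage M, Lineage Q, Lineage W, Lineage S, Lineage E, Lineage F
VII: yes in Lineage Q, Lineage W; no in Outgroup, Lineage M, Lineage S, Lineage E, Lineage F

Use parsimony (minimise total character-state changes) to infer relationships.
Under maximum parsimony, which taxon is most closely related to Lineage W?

Character polarity is set by the outgroup: the derived state is whichever differs from the outgroup's state, so for III, VI the derived state is 'no', and for the remaining characters it is 'yes'.
I groups Lineage E and Lineage W, which is incompatible with the clades supported by the remaining characters; treating it as convergent (homoplasy) costs fewer steps than any alternative tree.
II (derived state 'yes') is shared by Lineage F, Lineage M, Lineage Q, Lineage S, and Lineage W — a synapomorphy uniting that clade.
III (derived state 'no') is shared by Lineage F and Lineage S — a synapomorphy uniting that clade.
IV (derived state 'yes') is shared by Lineage F, Lineage M, and Lineage S — a synapomorphy uniting that clade.
V: derived state 'yes' in Lineage E only — an autapomorphy, so it tells us nothing about relationships among taxa.
All ingroup taxa share the derived state 'no' for VI; it defines the ingroup but does not resolve relationships within it.
Only Lineage Q and Lineage W show the derived state 'yes' for VII, supporting them as a clade.
Most parsimonious ingroup topology: (((Lineage M,(Lineage S,Lineage F)),(Lineage Q,Lineage W)),Lineage E).
Lineage W and Lineage Q form a cherry on this tree, so they are sister taxa.

Lineage Q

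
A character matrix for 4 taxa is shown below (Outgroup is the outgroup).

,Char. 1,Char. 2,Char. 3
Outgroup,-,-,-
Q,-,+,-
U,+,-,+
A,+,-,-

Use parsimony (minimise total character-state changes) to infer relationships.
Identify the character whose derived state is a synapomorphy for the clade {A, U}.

The outgroup has state '-' for every character, so '+' is the derived state throughout.
Char. 1 (derived state '+') is shared by A and U — a synapomorphy uniting that clade.
Char. 2: derived state '+' in Q only — an autapomorphy, so it tells us nothing about relationships among taxa.
Char. 3 (derived state '+') is unique to U (autapomorphy; uninformative for grouping).
Most parsimonious ingroup topology: (Q,(U,A)).
The clade {A, U} is supported by Char. 1: its derived state '+' occurs in exactly those taxa and in no other taxon (including the outgroup).

Char. 1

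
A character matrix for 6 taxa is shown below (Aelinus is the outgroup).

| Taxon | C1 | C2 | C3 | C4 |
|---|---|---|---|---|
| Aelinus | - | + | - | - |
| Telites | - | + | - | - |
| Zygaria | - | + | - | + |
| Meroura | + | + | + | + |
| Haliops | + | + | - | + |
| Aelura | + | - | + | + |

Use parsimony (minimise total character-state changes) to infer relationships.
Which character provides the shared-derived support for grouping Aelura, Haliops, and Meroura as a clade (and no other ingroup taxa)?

C1

Character polarity is set by the outgroup: the derived state is whichever differs from the outgroup's state, so for C2 the derived state is '-', and for the remaining characters it is '+'.
Only Aelura, Haliops, and Meroura show the derived state '+' for C1, supporting them as a clade.
C2 (derived state '-') is unique to Aelura (autapomorphy; uninformative for grouping).
Only Aelura and Meroura show the derived state '+' for C3, supporting them as a clade.
Only Aelura, Haliops, Meroura, and Zygaria show the derived state '+' for C4, supporting them as a clade.
Most parsimonious ingroup topology: (Telites,(Zygaria,((Meroura,Aelura),Haliops))).
The clade {Aelura, Haliops, Meroura} is supported by C1: its derived state '+' occurs in exactly those taxa and in no other taxon (including the outgroup).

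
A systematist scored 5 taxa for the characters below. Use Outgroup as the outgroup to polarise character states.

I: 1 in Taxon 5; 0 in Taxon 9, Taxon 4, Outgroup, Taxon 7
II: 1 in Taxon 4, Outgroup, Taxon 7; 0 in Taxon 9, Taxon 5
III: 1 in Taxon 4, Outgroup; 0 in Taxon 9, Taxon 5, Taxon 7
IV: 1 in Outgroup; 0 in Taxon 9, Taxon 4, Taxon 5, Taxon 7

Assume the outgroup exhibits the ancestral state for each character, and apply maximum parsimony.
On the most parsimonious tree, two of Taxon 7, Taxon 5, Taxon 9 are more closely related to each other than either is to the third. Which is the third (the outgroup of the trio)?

Character polarity is set by the outgroup: the derived state is whichever differs from the outgroup's state, so for II, III, IV the derived state is '0', and for the remaining characters it is '1'.
I: derived state '1' in Taxon 5 only — an autapomorphy, so it tells us nothing about relationships among taxa.
Only Taxon 5 and Taxon 9 show the derived state '0' for II, supporting them as a clade.
Only Taxon 5, Taxon 7, and Taxon 9 show the derived state '0' for III, supporting them as a clade.
All ingroup taxa share the derived state '0' for IV; it defines the ingroup but does not resolve relationships within it.
Most parsimonious ingroup topology: (((Taxon 5,Taxon 9),Taxon 7),Taxon 4).
Taxon 9 and Taxon 5 share a more recent common ancestor with each other than either does with Taxon 7, so Taxon 7 is the least closely related of the three.

Taxon 7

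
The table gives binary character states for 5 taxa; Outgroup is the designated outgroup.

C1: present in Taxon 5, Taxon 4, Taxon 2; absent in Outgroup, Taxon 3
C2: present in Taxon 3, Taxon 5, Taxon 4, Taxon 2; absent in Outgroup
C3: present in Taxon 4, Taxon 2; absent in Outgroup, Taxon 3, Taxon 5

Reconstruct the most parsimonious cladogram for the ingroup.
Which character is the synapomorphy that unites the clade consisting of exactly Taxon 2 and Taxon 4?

C3

The outgroup has state 'absent' for every character, so 'present' is the derived state throughout.
C1: derived state 'present' in Taxon 2, Taxon 4, and Taxon 5 only — synapomorphy for {Taxon 2, Taxon 4, Taxon 5}.
All ingroup taxa share the derived state 'present' for C2; it defines the ingroup but does not resolve relationships within it.
C3: derived state 'present' in Taxon 2 and Taxon 4 only — synapomorphy for {Taxon 2, Taxon 4}.
Most parsimonious ingroup topology: (Taxon 3,(Taxon 5,(Taxon 4,Taxon 2))).
The clade {Taxon 2, Taxon 4} is supported by C3: its derived state 'present' occurs in exactly those taxa and in no other taxon (including the outgroup).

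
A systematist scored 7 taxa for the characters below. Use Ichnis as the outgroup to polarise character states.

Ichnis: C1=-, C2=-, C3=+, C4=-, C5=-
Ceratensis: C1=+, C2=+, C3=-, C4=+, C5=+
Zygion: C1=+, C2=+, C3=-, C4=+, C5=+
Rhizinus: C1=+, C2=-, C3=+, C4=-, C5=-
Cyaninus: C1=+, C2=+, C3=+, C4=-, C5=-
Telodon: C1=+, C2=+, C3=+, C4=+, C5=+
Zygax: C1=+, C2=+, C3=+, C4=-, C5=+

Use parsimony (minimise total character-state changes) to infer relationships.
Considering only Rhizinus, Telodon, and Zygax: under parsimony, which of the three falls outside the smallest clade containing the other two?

Character polarity is set by the outgroup: the derived state is whichever differs from the outgroup's state, so for C3 the derived state is '-', and for the remaining characters it is '+'.
All ingroup taxa share the derived state '+' for C1; it defines the ingroup but does not resolve relationships within it.
C2 (derived state '+') is shared by Ceratensis, Cyaninus, Telodon, Zygax, and Zygion — a synapomorphy uniting that clade.
C3: derived state '-' in Ceratensis and Zygion only — synapomorphy for {Ceratensis, Zygion}.
C4: derived state '+' in Ceratensis, Telodon, and Zygion only — synapomorphy for {Ceratensis, Telodon, Zygion}.
C5: derived state '+' in Ceratensis, Telodon, Zygax, and Zygion only — synapomorphy for {Ceratensis, Telodon, Zygax, Zygion}.
Most parsimonious ingroup topology: (((((Ceratensis,Zygion),Telodon),Zygax),Cyaninus),Rhizinus).
Telodon and Zygax share a more recent common ancestor with each other than either does with Rhizinus, so Rhizinus is the least closely related of the three.

Rhizinus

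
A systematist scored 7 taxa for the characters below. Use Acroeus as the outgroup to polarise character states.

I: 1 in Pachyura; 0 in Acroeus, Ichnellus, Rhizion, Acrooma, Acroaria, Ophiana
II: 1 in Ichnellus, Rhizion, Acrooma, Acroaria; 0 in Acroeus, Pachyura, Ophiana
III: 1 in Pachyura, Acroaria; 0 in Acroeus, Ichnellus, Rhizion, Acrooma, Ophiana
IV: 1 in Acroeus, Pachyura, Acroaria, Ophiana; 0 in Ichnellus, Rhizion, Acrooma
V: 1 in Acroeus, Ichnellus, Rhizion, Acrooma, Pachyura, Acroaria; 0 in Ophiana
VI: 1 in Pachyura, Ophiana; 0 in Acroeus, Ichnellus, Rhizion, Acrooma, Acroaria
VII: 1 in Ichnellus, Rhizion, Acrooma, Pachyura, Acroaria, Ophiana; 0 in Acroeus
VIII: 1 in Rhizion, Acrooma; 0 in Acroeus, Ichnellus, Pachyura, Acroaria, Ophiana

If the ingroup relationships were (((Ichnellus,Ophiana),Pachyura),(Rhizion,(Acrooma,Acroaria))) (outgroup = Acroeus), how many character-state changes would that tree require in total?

Map each character onto (((Ichnellus,Ophiana),Pachyura),(Rhizion,(Acrooma,Acroaria))) (rooted by Acroeus) and count the minimum state changes it requires (Fitch parsimony):
I: 1; II: 2; III: 2; IV: 3; V: 1; VI: 2; VII: 1; VIII: 2.
Total tree length = 14.

14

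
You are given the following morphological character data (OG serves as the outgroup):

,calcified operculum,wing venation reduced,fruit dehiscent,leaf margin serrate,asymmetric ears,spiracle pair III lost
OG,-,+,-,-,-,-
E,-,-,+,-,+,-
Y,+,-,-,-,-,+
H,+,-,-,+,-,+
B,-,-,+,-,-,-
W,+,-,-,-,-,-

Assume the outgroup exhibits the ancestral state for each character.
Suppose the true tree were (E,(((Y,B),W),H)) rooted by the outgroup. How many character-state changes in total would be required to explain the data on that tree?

Map each character onto (E,(((Y,B),W),H)) (rooted by OG) and count the minimum state changes it requires (Fitch parsimony):
calcified operculum: 2; wing venation reduced: 1; fruit dehiscent: 2; leaf margin serrate: 1; asymmetric ears: 1; spiracle pair III lost: 2.
Total tree length = 9.

9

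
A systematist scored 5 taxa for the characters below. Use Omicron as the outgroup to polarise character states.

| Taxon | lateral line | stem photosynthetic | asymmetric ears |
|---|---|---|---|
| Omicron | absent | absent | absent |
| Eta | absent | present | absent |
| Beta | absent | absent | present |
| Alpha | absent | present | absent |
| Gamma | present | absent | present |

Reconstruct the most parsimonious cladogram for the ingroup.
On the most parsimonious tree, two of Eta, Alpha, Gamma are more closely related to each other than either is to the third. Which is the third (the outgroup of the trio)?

Gamma

The outgroup has state 'absent' for every character, so 'present' is the derived state throughout.
lateral line (derived state 'present') is unique to Gamma (autapomorphy; uninformative for grouping).
stem photosynthetic: derived state 'present' in Alpha and Eta only — synapomorphy for {Alpha, Eta}.
asymmetric ears: derived state 'present' in Beta and Gamma only — synapomorphy for {Beta, Gamma}.
Most parsimonious ingroup topology: ((Eta,Alpha),(Beta,Gamma)).
Eta and Alpha share a more recent common ancestor with each other than either does with Gamma, so Gamma is the least closely related of the three.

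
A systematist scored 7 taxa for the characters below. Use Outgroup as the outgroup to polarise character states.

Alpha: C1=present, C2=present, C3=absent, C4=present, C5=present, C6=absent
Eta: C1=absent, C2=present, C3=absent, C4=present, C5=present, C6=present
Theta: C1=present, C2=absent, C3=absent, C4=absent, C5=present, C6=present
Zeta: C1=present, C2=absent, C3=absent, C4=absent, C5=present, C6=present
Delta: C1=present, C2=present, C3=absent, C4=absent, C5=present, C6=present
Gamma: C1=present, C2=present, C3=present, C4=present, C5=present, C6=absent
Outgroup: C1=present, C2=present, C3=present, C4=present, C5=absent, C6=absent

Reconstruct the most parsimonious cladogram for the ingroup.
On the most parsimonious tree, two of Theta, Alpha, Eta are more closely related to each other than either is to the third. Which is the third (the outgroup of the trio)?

Alpha

Character polarity is set by the outgroup: the derived state is whichever differs from the outgroup's state, so for C1, C2, C3, C4 the derived state is 'absent', and for the remaining characters it is 'present'.
C1: derived state 'absent' in Eta only — an autapomorphy, so it tells us nothing about relationships among taxa.
Only Theta and Zeta show the derived state 'absent' for C2, supporting them as a clade.
C3 (derived state 'absent') is shared by Alpha, Delta, Eta, Theta, and Zeta — a synapomorphy uniting that clade.
C4 (derived state 'absent') is shared by Delta, Theta, and Zeta — a synapomorphy uniting that clade.
C5 (derived state 'present') is shared by all ingroup taxa — unites the whole ingroup.
Only Delta, Eta, Theta, and Zeta show the derived state 'present' for C6, supporting them as a clade.
Most parsimonious ingroup topology: ((Alpha,(Eta,((Zeta,Theta),Delta))),Gamma).
Theta and Eta share a more recent common ancestor with each other than either does with Alpha, so Alpha is the least closely related of the three.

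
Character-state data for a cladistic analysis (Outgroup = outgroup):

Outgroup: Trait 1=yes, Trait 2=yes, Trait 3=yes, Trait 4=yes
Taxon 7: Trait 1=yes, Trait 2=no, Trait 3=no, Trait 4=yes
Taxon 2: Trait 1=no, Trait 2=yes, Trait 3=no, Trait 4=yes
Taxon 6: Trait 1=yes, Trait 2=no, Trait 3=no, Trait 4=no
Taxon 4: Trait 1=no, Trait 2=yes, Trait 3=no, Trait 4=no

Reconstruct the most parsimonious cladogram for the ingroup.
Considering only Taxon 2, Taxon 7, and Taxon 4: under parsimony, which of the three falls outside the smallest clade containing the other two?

Taxon 7

The outgroup has state 'yes' for every character, so 'no' is the derived state throughout.
Trait 1 (derived state 'no') is shared by Taxon 2 and Taxon 4 — a synapomorphy uniting that clade.
Trait 2 (derived state 'no') is shared by Taxon 6 and Taxon 7 — a synapomorphy uniting that clade.
All ingroup taxa share the derived state 'no' for Trait 3; it defines the ingroup but does not resolve relationships within it.
Trait 4 (state 'no') occurs in Taxon 4 and Taxon 6 but conflicts with the nesting implied by the other characters — most parsimoniously interpreted as homoplasy.
Most parsimonious ingroup topology: ((Taxon 7,Taxon 6),(Taxon 2,Taxon 4)).
Taxon 4 and Taxon 2 share a more recent common ancestor with each other than either does with Taxon 7, so Taxon 7 is the least closely related of the three.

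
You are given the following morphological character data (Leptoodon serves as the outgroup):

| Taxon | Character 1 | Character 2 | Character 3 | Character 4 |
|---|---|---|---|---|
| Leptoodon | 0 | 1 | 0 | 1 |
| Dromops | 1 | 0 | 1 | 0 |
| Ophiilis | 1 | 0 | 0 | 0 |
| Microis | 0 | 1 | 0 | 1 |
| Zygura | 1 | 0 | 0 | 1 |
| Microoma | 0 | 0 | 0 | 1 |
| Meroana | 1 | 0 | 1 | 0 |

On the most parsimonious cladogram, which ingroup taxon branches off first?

Character polarity is set by the outgroup: the derived state is whichever differs from the outgroup's state, so for Character 2, Character 4 the derived state is '0', and for the remaining characters it is '1'.
Character 1 (derived state '1') is shared by Dromops, Meroana, Ophiilis, and Zygura — a synapomorphy uniting that clade.
Character 2: derived state '0' in Dromops, Meroana, Microoma, Ophiilis, and Zygura only — synapomorphy for {Dromops, Meroana, Microoma, Ophiilis, Zygura}.
Character 3 (derived state '1') is shared by Dromops and Meroana — a synapomorphy uniting that clade.
Character 4 (derived state '0') is shared by Dromops, Meroana, and Ophiilis — a synapomorphy uniting that clade.
Most parsimonious ingroup topology: (((((Dromops,Meroana),Ophiilis),Zygura),Microoma),Microis).
Microis is sister to the clade containing all other ingroup taxa, so it is the earliest-diverging (most basal) ingroup lineage.

Microis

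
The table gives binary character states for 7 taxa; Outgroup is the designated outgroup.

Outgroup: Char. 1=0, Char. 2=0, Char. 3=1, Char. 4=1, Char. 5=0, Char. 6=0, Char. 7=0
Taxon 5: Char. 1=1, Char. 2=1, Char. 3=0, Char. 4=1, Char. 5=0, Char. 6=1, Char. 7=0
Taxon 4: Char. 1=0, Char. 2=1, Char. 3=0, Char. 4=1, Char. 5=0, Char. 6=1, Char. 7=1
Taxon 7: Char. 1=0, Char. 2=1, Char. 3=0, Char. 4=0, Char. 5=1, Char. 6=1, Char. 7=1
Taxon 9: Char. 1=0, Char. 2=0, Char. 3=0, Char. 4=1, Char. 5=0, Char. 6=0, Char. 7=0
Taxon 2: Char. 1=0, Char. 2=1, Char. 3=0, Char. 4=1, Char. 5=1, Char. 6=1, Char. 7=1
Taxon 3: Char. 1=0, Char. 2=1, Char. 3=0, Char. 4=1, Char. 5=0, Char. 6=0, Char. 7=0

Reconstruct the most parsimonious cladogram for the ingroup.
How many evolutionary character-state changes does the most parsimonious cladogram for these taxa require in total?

Character polarity is set by the outgroup: the derived state is whichever differs from the outgroup's state, so for Char. 3, Char. 4 the derived state is '0', and for the remaining characters it is '1'.
Char. 1 (derived state '1') is unique to Taxon 5 (autapomorphy; uninformative for grouping).
Char. 2: derived state '1' in Taxon 2, Taxon 3, Taxon 4, Taxon 5, and Taxon 7 only — synapomorphy for {Taxon 2, Taxon 3, Taxon 4, Taxon 5, Taxon 7}.
Char. 3 (derived state '0') is shared by all ingroup taxa — unites the whole ingroup.
Char. 4 (derived state '0') is unique to Taxon 7 (autapomorphy; uninformative for grouping).
Char. 5: derived state '1' in Taxon 2 and Taxon 7 only — synapomorphy for {Taxon 2, Taxon 7}.
Only Taxon 2, Taxon 4, Taxon 5, and Taxon 7 show the derived state '1' for Char. 6, supporting them as a clade.
Char. 7 (derived state '1') is shared by Taxon 2, Taxon 4, and Taxon 7 — a synapomorphy uniting that clade.
Most parsimonious ingroup topology: (((Taxon 5,(Taxon 4,(Taxon 7,Taxon 2))),Taxon 3),Taxon 9).
Changes per character on this tree: Char. 1: 1; Char. 2: 1; Char. 3: 1; Char. 4: 1; Char. 5: 1; Char. 6: 1; Char. 7: 1.
Total = 7.

7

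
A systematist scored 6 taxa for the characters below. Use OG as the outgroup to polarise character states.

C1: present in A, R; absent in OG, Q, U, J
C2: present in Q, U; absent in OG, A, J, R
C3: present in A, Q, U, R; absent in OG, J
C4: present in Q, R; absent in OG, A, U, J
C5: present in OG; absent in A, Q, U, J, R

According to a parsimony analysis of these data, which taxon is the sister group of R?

Character polarity is set by the outgroup: the derived state is whichever differs from the outgroup's state, so for C5 the derived state is 'absent', and for the remaining characters it is 'present'.
C1: derived state 'present' in A and R only — synapomorphy for {A, R}.
Only Q and U show the derived state 'present' for C2, supporting them as a clade.
Only A, Q, R, and U show the derived state 'present' for C3, supporting them as a clade.
C4 (state 'present') occurs in Q and R but conflicts with the nesting implied by the other characters — most parsimoniously interpreted as homoplasy.
All ingroup taxa share the derived state 'absent' for C5; it defines the ingroup but does not resolve relationships within it.
Most parsimonious ingroup topology: (((A,R),(Q,U)),J).
R and A form a cherry on this tree, so they are sister taxa.

A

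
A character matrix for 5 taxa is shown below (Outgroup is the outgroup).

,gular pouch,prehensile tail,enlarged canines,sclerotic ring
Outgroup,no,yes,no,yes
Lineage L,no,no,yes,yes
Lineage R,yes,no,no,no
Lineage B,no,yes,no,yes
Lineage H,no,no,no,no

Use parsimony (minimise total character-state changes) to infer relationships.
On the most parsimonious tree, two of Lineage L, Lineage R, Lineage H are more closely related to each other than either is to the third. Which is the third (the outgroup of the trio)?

Character polarity is set by the outgroup: the derived state is whichever differs from the outgroup's state, so for prehensile tail, sclerotic ring the derived state is 'no', and for the remaining characters it is 'yes'.
gular pouch (derived state 'yes') is unique to Lineage R (autapomorphy; uninformative for grouping).
Only Lineage H, Lineage L, and Lineage R show the derived state 'no' for prehensile tail, supporting them as a clade.
enlarged canines: derived state 'yes' in Lineage L only — an autapomorphy, so it tells us nothing about relationships among taxa.
Only Lineage H and Lineage R show the derived state 'no' for sclerotic ring, supporting them as a clade.
Most parsimonious ingroup topology: ((Lineage L,(Lineage R,Lineage H)),Lineage B).
Lineage R and Lineage H share a more recent common ancestor with each other than either does with Lineage L, so Lineage L is the least closely related of the three.

Lineage L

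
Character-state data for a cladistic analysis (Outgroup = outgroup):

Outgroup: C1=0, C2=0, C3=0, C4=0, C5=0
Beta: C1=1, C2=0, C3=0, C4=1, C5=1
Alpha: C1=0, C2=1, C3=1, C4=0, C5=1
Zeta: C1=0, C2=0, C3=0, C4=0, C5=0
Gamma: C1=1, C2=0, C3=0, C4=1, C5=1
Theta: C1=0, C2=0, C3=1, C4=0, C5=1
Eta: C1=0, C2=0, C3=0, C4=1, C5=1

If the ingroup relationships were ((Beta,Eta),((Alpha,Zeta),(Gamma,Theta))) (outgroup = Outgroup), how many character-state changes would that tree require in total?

9

Map each character onto ((Beta,Eta),((Alpha,Zeta),(Gamma,Theta))) (rooted by Outgroup) and count the minimum state changes it requires (Fitch parsimony):
C1: 2; C2: 1; C3: 2; C4: 2; C5: 2.
Total tree length = 9.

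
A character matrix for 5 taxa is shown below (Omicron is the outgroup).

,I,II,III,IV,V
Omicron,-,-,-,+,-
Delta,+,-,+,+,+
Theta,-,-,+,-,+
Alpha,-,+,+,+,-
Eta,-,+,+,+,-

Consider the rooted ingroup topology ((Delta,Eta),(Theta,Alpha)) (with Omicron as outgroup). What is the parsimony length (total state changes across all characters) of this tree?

7

Map each character onto ((Delta,Eta),(Theta,Alpha)) (rooted by Omicron) and count the minimum state changes it requires (Fitch parsimony):
I: 1; II: 2; III: 1; IV: 1; V: 2.
Total tree length = 7.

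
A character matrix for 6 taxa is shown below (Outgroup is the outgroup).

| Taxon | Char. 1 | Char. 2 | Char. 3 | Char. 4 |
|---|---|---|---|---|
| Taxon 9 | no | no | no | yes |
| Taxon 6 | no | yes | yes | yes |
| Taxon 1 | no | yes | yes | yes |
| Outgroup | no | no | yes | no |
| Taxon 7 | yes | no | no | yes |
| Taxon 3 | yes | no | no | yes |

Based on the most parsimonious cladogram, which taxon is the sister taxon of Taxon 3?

Character polarity is set by the outgroup: the derived state is whichever differs from the outgroup's state, so for Char. 3 the derived state is 'no', and for the remaining characters it is 'yes'.
Only Taxon 3 and Taxon 7 show the derived state 'yes' for Char. 1, supporting them as a clade.
Char. 2: derived state 'yes' in Taxon 1 and Taxon 6 only — synapomorphy for {Taxon 1, Taxon 6}.
Only Taxon 3, Taxon 7, and Taxon 9 show the derived state 'no' for Char. 3, supporting them as a clade.
Char. 4 (derived state 'yes') is shared by all ingroup taxa — unites the whole ingroup.
Most parsimonious ingroup topology: ((Taxon 1,Taxon 6),((Taxon 3,Taxon 7),Taxon 9)).
Taxon 3 and Taxon 7 form a cherry on this tree, so they are sister taxa.

Taxon 7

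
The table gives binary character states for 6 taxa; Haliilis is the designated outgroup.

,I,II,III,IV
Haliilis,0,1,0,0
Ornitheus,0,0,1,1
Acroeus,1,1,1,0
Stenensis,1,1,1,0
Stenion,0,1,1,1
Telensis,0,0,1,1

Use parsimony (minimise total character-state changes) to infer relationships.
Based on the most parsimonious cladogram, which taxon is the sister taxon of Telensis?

Character polarity is set by the outgroup: the derived state is whichever differs from the outgroup's state, so for II the derived state is '0', and for the remaining characters it is '1'.
I: derived state '1' in Acroeus and Stenensis only — synapomorphy for {Acroeus, Stenensis}.
Only Ornitheus and Telensis show the derived state '0' for II, supporting them as a clade.
III (derived state '1') is shared by all ingroup taxa — unites the whole ingroup.
Only Ornitheus, Stenion, and Telensis show the derived state '1' for IV, supporting them as a clade.
Most parsimonious ingroup topology: (((Ornitheus,Telensis),Stenion),(Acroeus,Stenensis)).
Telensis and Ornitheus form a cherry on this tree, so they are sister taxa.

Ornitheus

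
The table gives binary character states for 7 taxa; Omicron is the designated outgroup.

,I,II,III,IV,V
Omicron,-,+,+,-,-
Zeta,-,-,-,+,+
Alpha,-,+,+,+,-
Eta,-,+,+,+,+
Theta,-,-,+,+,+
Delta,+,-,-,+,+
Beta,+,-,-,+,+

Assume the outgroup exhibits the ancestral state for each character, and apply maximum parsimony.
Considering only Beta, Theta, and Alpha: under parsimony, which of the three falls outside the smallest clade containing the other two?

Alpha

Character polarity is set by the outgroup: the derived state is whichever differs from the outgroup's state, so for II, III the derived state is '-', and for the remaining characters it is '+'.
I: derived state '+' in Beta and Delta only — synapomorphy for {Beta, Delta}.
Only Beta, Delta, Theta, and Zeta show the derived state '-' for II, supporting them as a clade.
Only Beta, Delta, and Zeta show the derived state '-' for III, supporting them as a clade.
IV (derived state '+') is shared by all ingroup taxa — unites the whole ingroup.
V (derived state '+') is shared by Beta, Delta, Eta, Theta, and Zeta — a synapomorphy uniting that clade.
Most parsimonious ingroup topology: ((((Zeta,(Delta,Beta)),Theta),Eta),Alpha).
Theta and Beta share a more recent common ancestor with each other than either does with Alpha, so Alpha is the least closely related of the three.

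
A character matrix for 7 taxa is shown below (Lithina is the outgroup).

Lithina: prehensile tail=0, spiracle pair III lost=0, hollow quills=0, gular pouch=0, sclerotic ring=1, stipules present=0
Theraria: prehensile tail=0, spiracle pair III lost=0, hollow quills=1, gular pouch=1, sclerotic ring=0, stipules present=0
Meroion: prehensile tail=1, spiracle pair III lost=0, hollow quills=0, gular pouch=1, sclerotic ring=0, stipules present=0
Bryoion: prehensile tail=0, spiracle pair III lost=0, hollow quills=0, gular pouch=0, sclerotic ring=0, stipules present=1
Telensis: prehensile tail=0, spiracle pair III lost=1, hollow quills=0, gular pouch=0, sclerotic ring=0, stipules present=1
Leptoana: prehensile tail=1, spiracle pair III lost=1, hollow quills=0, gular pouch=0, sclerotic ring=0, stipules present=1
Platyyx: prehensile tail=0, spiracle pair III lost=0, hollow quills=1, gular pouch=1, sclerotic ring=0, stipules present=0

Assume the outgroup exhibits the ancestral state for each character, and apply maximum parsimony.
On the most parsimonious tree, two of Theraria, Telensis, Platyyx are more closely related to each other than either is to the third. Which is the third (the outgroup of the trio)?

Telensis

Character polarity is set by the outgroup: the derived state is whichever differs from the outgroup's state, so for sclerotic ring the derived state is '0', and for the remaining characters it is '1'.
prehensile tail groups Leptoana and Meroion, which is incompatible with the clades supported by the remaining characters; treating it as convergent (homoplasy) costs fewer steps than any alternative tree.
Only Leptoana and Telensis show the derived state '1' for spiracle pair III lost, supporting them as a clade.
hollow quills: derived state '1' in Platyyx and Theraria only — synapomorphy for {Platyyx, Theraria}.
gular pouch: derived state '1' in Meroion, Platyyx, and Theraria only — synapomorphy for {Meroion, Platyyx, Theraria}.
All ingroup taxa share the derived state '0' for sclerotic ring; it defines the ingroup but does not resolve relationships within it.
stipules present (derived state '1') is shared by Bryoion, Leptoana, and Telensis — a synapomorphy uniting that clade.
Most parsimonious ingroup topology: (((Theraria,Platyyx),Meroion),(Bryoion,(Telensis,Leptoana))).
Platyyx and Theraria share a more recent common ancestor with each other than either does with Telensis, so Telensis is the least closely related of the three.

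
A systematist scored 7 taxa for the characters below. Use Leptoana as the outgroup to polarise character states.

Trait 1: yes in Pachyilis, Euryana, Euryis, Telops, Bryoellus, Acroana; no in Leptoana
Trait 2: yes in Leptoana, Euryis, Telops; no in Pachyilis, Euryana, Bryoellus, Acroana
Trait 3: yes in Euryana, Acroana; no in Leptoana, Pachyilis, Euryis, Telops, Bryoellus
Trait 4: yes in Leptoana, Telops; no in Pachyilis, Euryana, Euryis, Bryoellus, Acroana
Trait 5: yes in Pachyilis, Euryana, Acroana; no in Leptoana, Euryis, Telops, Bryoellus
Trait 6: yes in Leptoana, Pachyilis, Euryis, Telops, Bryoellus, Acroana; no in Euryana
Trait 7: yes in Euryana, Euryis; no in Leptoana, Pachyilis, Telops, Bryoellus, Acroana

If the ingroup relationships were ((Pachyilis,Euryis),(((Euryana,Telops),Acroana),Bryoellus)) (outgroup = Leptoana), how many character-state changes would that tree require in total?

Map each character onto ((Pachyilis,Euryis),(((Euryana,Telops),Acroana),Bryoellus)) (rooted by Leptoana) and count the minimum state changes it requires (Fitch parsimony):
Trait 1: 1; Trait 2: 3; Trait 3: 2; Trait 4: 2; Trait 5: 3; Trait 6: 1; Trait 7: 2.
Total tree length = 14.

14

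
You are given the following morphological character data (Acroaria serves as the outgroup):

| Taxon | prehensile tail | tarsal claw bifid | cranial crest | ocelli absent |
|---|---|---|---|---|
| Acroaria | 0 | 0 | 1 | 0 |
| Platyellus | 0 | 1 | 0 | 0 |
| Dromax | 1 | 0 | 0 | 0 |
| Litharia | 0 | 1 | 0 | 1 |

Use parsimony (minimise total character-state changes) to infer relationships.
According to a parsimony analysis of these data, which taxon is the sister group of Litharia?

Platyellus

Character polarity is set by the outgroup: the derived state is whichever differs from the outgroup's state, so for cranial crest the derived state is '0', and for the remaining characters it is '1'.
prehensile tail: derived state '1' in Dromax only — an autapomorphy, so it tells us nothing about relationships among taxa.
tarsal claw bifid (derived state '1') is shared by Litharia and Platyellus — a synapomorphy uniting that clade.
All ingroup taxa share the derived state '0' for cranial crest; it defines the ingroup but does not resolve relationships within it.
ocelli absent (derived state '1') is unique to Litharia (autapomorphy; uninformative for grouping).
Most parsimonious ingroup topology: ((Platyellus,Litharia),Dromax).
Litharia and Platyellus form a cherry on this tree, so they are sister taxa.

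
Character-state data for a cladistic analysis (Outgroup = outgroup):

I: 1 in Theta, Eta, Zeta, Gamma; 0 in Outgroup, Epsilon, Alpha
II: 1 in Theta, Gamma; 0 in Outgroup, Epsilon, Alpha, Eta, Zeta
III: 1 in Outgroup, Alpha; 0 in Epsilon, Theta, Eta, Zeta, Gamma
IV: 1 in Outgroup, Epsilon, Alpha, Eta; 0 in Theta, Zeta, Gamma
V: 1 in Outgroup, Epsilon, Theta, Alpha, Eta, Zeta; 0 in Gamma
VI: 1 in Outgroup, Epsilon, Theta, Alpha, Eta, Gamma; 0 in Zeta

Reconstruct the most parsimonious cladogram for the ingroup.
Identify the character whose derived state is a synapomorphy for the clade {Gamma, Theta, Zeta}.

IV

Character polarity is set by the outgroup: the derived state is whichever differs from the outgroup's state, so for III, IV, V, VI the derived state is '0', and for the remaining characters it is '1'.
Only Eta, Gamma, Theta, and Zeta show the derived state '1' for I, supporting them as a clade.
Only Gamma and Theta show the derived state '1' for II, supporting them as a clade.
III: derived state '0' in Epsilon, Eta, Gamma, Theta, and Zeta only — synapomorphy for {Epsilon, Eta, Gamma, Theta, Zeta}.
IV (derived state '0') is shared by Gamma, Theta, and Zeta — a synapomorphy uniting that clade.
V: derived state '0' in Gamma only — an autapomorphy, so it tells us nothing about relationships among taxa.
VI (derived state '0') is unique to Zeta (autapomorphy; uninformative for grouping).
Most parsimonious ingroup topology: ((Epsilon,(((Theta,Gamma),Zeta),Eta)),Alpha).
The clade {Gamma, Theta, Zeta} is supported by IV: its derived state '0' occurs in exactly those taxa and in no other taxon (including the outgroup).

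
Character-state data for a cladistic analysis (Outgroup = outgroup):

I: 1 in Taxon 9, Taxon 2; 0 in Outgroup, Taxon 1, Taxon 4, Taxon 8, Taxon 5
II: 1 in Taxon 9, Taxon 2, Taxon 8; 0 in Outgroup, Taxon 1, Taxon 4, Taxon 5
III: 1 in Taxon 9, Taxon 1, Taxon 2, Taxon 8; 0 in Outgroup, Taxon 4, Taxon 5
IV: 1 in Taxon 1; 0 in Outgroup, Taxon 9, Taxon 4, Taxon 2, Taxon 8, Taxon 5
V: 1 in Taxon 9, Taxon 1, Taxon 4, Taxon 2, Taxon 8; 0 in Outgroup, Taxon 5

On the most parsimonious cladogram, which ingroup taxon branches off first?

Taxon 5

The outgroup has state '0' for every character, so '1' is the derived state throughout.
Only Taxon 2 and Taxon 9 show the derived state '1' for I, supporting them as a clade.
Only Taxon 2, Taxon 8, and Taxon 9 show the derived state '1' for II, supporting them as a clade.
Only Taxon 1, Taxon 2, Taxon 8, and Taxon 9 show the derived state '1' for III, supporting them as a clade.
IV: derived state '1' in Taxon 1 only — an autapomorphy, so it tells us nothing about relationships among taxa.
Only Taxon 1, Taxon 2, Taxon 4, Taxon 8, and Taxon 9 show the derived state '1' for V, supporting them as a clade.
Most parsimonious ingroup topology: (((((Taxon 9,Taxon 2),Taxon 8),Taxon 1),Taxon 4),Taxon 5).
Taxon 5 is sister to the clade containing all other ingroup taxa, so it is the earliest-diverging (most basal) ingroup lineage.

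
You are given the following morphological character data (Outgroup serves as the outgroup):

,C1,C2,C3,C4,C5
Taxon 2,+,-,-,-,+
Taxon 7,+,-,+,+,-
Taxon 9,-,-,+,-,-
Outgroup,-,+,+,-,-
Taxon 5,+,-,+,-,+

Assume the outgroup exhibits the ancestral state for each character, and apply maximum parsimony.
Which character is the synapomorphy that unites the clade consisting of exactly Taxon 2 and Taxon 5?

C5

Character polarity is set by the outgroup: the derived state is whichever differs from the outgroup's state, so for C2, C3 the derived state is '-', and for the remaining characters it is '+'.
Only Taxon 2, Taxon 5, and Taxon 7 show the derived state '+' for C1, supporting them as a clade.
C2 (derived state '-') is shared by all ingroup taxa — unites the whole ingroup.
C3 (derived state '-') is unique to Taxon 2 (autapomorphy; uninformative for grouping).
C4 (derived state '+') is unique to Taxon 7 (autapomorphy; uninformative for grouping).
C5: derived state '+' in Taxon 2 and Taxon 5 only — synapomorphy for {Taxon 2, Taxon 5}.
Most parsimonious ingroup topology: (Taxon 9,((Taxon 5,Taxon 2),Taxon 7)).
The clade {Taxon 2, Taxon 5} is supported by C5: its derived state '+' occurs in exactly those taxa and in no other taxon (including the outgroup).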